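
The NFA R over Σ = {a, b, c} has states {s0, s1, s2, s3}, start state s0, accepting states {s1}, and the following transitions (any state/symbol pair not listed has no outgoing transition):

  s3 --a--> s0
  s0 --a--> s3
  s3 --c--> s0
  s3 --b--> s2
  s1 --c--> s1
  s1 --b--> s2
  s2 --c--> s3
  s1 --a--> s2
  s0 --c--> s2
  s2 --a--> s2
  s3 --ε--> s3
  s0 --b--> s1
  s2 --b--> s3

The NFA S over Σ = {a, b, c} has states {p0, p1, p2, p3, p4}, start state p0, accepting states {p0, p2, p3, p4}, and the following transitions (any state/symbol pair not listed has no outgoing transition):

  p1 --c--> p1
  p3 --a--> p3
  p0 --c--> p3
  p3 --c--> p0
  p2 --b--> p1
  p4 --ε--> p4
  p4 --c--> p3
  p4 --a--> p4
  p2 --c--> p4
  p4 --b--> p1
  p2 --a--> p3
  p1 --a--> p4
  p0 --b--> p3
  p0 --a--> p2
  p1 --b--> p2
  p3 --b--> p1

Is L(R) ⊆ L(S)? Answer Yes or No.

The string aab is in L(R) but not in L(S).
So L(R) ⊄ L(S).

No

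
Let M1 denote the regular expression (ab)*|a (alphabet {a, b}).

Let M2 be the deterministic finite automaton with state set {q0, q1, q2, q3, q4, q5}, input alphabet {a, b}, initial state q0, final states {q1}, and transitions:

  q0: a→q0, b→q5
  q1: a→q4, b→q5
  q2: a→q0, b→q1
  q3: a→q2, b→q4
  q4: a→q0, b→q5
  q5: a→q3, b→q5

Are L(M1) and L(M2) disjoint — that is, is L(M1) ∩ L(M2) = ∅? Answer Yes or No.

Yes

Converting the expression M1 to a DFA (subset construction, then merging equivalent states) gives the minimal DFA with states {r0, r1, r2, r3, r4}, start state r0, accepting states {r0, r1, r3} and transitions r0: a→r1, b→r2; r1: a→r2, b→r3; r2: a→r2, b→r2; r3: a→r4, b→r2; r4: a→r2, b→r3.
Exploring the product automaton M1 × M2 from the start pair (r0, q0), following both machines on each input symbol, reaches 12 state pairs: (r0, q0), (r1, q0), (r2, q5), (r2, q0), (r3, q5), (r2, q3), (r4, q3), (r2, q2), (r2, q4), (r3, q4), (r2, q1), (r4, q0).
M1 accepts in {r0, r1, r3} and M2 accepts in {q1}; no reachable pair has both components accepting, so no string drives both machines to acceptance simultaneously and L(M1) ∩ L(M2) = ∅.
So no string is accepted by both, and the intersection is empty.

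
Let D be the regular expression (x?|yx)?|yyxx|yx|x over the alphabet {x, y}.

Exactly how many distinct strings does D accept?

The expression has no Kleene star, so L(D) is finite. Expanding the alternatives gives {ε, x, yx, yyxx}.
That is 1 of length 0, 1 of length 1, 1 of length 2, 1 of length 4: 4 strings in all.

4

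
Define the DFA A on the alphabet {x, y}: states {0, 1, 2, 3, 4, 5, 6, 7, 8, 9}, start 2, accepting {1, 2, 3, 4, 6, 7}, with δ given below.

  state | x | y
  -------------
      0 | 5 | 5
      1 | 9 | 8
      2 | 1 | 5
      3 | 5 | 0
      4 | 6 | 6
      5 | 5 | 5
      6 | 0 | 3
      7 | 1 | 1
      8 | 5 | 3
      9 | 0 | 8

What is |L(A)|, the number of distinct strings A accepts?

The useful subgraph on states {1, 2, 3, 8, 9} is acyclic, so L(A) is finite; the longest accepting path visits 5 useful states, giving maximum string length 4.
Counting accepting paths from 2 by length: 1 of length 0, 1 of length 1, 1 of length 3, 1 of length 4. Total 4.

4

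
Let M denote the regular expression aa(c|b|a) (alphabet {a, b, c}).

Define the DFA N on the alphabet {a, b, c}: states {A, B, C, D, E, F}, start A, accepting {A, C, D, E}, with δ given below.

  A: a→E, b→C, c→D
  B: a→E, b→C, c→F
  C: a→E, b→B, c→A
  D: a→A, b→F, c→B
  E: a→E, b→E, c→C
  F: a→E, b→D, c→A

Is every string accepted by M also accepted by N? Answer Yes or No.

Yes

Converting the expression M to a DFA (subset construction, then merging equivalent states) gives the minimal DFA with states {m0, m1, m2, m3, m4}, start state m0, accepting states {m4} and transitions m0: a→m1, b→m2, c→m2; m1: a→m3, b→m2, c→m2; m2: a→m2, b→m2, c→m2; m3: a→m4, b→m4, c→m4; m4: a→m2, b→m2, c→m2.
Exploring the product automaton M × N from the start pair (m0, A), following both machines on each input symbol, reaches 11 state pairs: (m0, A), (m1, E), (m2, C), (m2, D), (m3, E), (m2, E), (m2, B), (m2, A), (m2, F), (m4, E), (m4, C).
M accepts in {m4} and N accepts in {A, C, D, E}. The reachable pairs whose M-component is accepting are (m4, E), (m4, C); in each of them the N-component is accepting too, so the product for L(M) \ L(N) (M-component accepting, N-component rejecting) has no reachable accepting pair and the difference is empty.
Hence every string in L(M) is also in L(N).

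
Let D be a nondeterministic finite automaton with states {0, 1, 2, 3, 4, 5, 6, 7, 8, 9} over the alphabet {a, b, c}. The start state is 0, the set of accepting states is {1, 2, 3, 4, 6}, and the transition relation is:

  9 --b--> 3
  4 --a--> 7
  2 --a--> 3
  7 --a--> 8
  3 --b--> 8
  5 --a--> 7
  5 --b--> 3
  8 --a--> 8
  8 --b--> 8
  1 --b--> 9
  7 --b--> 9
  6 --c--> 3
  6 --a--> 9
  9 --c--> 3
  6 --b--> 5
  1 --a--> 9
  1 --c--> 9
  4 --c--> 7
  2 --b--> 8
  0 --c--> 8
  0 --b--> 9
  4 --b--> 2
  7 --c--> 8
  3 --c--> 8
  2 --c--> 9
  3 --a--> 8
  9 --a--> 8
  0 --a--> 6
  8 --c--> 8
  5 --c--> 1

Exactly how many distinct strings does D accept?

16

The useful subgraph on states {0, 1, 3, 5, 6, 7, 9} is acyclic, so L(D) is finite; the longest accepting path visits 6 useful states, giving maximum string length 5.
Counting accepting paths from 0 by length: 1 of length 1, 3 of length 2, 4 of length 3, 8 of length 5. Total 16.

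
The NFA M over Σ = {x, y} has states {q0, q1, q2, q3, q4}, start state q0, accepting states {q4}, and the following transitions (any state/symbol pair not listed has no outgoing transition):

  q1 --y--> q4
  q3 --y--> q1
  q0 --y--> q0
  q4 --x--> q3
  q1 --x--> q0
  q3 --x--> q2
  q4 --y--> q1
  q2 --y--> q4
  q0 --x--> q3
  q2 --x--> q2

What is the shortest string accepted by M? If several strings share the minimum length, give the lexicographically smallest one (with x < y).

A breadth-first search from q0 reaches an accepting state first via the path q0 → q3 → q2 → q4 on input xxy.
No string of length < 3 is accepted (BFS exhausts all shorter strings without reaching an accepting state), and xxy is the lexicographically least accepting string of length 3.

xxy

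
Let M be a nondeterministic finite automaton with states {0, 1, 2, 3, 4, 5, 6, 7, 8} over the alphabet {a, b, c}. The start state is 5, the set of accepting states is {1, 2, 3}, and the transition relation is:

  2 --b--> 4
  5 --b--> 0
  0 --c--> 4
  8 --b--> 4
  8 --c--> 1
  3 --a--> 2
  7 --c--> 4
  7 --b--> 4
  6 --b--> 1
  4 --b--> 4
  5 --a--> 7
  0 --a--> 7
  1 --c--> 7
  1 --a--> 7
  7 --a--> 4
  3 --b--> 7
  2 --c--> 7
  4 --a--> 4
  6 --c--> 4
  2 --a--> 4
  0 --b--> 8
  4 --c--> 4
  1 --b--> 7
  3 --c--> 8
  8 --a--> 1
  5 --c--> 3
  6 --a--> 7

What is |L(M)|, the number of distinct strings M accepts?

The useful subgraph on states {0, 1, 2, 3, 5, 8} is acyclic, so L(M) is finite; the longest accepting path visits 4 useful states, giving maximum string length 3.
Counting accepting paths from 5 by length: 1 of length 1, 1 of length 2, 4 of length 3. Total 6.

6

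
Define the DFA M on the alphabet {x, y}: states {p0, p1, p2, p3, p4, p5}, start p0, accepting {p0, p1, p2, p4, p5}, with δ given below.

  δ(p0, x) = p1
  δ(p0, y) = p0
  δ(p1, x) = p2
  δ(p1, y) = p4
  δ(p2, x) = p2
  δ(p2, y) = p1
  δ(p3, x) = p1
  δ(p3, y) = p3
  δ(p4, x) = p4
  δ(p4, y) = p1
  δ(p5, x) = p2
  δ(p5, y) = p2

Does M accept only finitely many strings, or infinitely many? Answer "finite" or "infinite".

infinite

State p0 is reachable from the start and can reach an accepting state, and it lies on the cycle p0 → p0.
Traversing that cycle any number of times yields accepted strings of unbounded length, so the language is infinite.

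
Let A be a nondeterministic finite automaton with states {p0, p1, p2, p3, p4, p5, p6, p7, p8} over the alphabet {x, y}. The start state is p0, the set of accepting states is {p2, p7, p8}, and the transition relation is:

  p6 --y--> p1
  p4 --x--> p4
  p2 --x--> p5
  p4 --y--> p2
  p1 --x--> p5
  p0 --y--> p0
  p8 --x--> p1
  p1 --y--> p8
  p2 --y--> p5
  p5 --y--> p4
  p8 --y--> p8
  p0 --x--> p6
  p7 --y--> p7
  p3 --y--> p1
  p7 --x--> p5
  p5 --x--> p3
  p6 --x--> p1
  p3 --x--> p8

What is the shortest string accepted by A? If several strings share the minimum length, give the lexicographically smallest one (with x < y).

xxy

A breadth-first search from p0 reaches an accepting state first via the path p0 → p6 → p1 → p8 on input xxy.
No string of length < 3 is accepted (BFS exhausts all shorter strings without reaching an accepting state), and xxy is the lexicographically least accepting string of length 3.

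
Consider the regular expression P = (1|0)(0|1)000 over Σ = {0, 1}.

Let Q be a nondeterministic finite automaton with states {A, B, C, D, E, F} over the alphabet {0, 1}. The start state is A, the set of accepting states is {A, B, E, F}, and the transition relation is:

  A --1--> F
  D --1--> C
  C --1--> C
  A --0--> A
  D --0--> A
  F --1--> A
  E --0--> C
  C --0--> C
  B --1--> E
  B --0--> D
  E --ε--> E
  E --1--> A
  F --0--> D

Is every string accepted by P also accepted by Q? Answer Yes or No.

Yes

Converting the expression P to a DFA (subset construction, then merging equivalent states) gives the minimal DFA with states {p0, p1, p2, p3, p4, p5, p6}, start state p0, accepting states {p6} and transitions p0: 0→p1, 1→p1; p1: 0→p2, 1→p2; p2: 0→p3, 1→p4; p3: 0→p5, 1→p4; p4: 0→p4, 1→p4; p5: 0→p6, 1→p4; p6: 0→p4, 1→p4.
Exploring the product automaton P × Q from the start pair (p0, A), following both machines on each input symbol, reaches 14 state pairs: (p0, A), (p1, A), (p1, F), (p2, A), (p2, F), (p2, D), (p3, A), (p4, F), (p3, D), (p4, A), (p4, C), (p5, A), (p4, D), (p6, A).
P accepts in {p6} and Q accepts in {A, B, E, F}. The reachable pairs whose P-component is accepting are (p6, A); in each of them the Q-component is accepting too, so the product for L(P) \ L(Q) (P-component accepting, Q-component rejecting) has no reachable accepting pair and the difference is empty.
Hence every string in L(P) is also in L(Q).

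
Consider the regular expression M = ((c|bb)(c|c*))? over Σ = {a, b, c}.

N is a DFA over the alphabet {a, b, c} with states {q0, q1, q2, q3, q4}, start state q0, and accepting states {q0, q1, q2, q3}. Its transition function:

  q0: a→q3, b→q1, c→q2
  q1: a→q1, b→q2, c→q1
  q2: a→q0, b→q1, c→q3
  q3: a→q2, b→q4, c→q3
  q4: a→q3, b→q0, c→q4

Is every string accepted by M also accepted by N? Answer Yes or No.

Yes

Converting the expression M to a DFA (subset construction, then merging equivalent states) gives the minimal DFA with states {m0, m1, m2, m3}, start state m0, accepting states {m0, m3} and transitions m0: a→m1, b→m2, c→m3; m1: a→m1, b→m1, c→m1; m2: a→m1, b→m3, c→m1; m3: a→m1, b→m1, c→m3.
Exploring the product automaton M × N from the start pair (m0, q0), following both machines on each input symbol, reaches 9 state pairs: (m0, q0), (m1, q3), (m2, q1), (m3, q2), (m1, q2), (m1, q4), (m1, q1), (m1, q0), (m3, q3).
M accepts in {m0, m3} and N accepts in {q0, q1, q2, q3}. The reachable pairs whose M-component is accepting are (m0, q0), (m3, q2), (m3, q3); in each of them the N-component is accepting too, so the product for L(M) \ L(N) (M-component accepting, N-component rejecting) has no reachable accepting pair and the difference is empty.
Hence every string in L(M) is also in L(N).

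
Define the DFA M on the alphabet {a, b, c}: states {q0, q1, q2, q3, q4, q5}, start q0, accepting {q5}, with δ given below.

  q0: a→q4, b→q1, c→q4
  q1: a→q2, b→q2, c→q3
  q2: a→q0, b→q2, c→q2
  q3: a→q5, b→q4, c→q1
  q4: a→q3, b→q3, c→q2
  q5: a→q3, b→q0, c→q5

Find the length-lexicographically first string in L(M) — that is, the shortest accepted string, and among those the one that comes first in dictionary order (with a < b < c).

aaa

A breadth-first search from q0 reaches an accepting state first via the path q0 → q4 → q3 → q5 on input aaa.
No string of length < 3 is accepted (BFS exhausts all shorter strings without reaching an accepting state), and aaa is the lexicographically least accepting string of length 3.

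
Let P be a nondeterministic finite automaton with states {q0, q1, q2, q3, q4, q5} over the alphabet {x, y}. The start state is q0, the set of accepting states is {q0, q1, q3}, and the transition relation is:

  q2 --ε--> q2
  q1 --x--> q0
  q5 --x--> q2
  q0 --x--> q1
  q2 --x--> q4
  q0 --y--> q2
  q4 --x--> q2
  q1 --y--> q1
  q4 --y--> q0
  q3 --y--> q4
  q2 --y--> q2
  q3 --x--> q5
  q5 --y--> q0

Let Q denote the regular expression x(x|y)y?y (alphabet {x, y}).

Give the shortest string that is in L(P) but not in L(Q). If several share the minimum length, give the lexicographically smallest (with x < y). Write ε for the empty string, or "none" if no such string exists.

ε

The empty string ε is accepted by P but not by Q.
Since ε is the unique shortest string, it is the required witness.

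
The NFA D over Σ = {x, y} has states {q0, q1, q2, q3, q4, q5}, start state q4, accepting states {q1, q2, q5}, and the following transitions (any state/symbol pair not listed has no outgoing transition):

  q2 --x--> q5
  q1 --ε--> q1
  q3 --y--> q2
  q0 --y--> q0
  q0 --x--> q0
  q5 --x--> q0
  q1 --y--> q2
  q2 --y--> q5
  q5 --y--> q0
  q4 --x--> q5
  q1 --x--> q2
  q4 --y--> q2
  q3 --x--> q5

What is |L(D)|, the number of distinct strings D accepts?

4

The useful subgraph on states {q2, q4, q5} is acyclic, so L(D) is finite; the longest accepting path visits 3 useful states, giving maximum string length 2.
Counting accepting paths from q4 by length: 2 of length 1, 2 of length 2. Total 4.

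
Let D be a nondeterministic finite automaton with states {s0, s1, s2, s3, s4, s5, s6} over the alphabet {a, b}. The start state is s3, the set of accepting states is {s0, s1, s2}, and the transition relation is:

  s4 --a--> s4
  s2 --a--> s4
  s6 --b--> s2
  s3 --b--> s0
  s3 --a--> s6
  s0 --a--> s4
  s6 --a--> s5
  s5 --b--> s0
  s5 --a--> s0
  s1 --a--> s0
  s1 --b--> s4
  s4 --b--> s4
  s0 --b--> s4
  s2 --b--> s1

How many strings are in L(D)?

6

The useful subgraph on states {s0, s1, s2, s3, s5, s6} is acyclic, so L(D) is finite; the longest accepting path visits 5 useful states, giving maximum string length 4.
Counting accepting paths from s3 by length: 1 of length 1, 1 of length 2, 3 of length 3, 1 of length 4. Total 6.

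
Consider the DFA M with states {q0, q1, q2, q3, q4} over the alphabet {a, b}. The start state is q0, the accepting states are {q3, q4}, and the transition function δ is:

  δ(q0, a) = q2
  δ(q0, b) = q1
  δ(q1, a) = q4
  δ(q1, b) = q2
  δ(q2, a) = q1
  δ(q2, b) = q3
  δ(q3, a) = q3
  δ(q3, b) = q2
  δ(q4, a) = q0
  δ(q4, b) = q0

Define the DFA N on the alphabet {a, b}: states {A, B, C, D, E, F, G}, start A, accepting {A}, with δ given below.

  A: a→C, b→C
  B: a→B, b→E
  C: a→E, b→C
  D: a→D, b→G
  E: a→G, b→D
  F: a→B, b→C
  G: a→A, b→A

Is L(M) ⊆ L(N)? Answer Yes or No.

The string ab is in L(M) but not in L(N).
So L(M) ⊄ L(N).

No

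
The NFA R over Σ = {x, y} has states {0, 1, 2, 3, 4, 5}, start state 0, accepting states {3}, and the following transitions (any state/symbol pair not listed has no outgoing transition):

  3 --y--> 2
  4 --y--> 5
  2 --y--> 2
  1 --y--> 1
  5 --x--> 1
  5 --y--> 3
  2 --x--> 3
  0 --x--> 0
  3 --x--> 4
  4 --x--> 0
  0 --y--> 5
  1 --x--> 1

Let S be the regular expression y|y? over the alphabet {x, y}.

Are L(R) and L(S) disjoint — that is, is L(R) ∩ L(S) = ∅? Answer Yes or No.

Converting the expression S to a DFA (subset construction, then merging equivalent states) gives the minimal DFA with states {s0, s1, s2}, start state s0, accepting states {s0, s2} and transitions s0: x→s1, y→s2; s1: x→s1, y→s1; s2: x→s1, y→s1.
Exploring the product automaton R × S from the start pair (0, s0), following both machines on each input symbol, reaches 8 state pairs: (0, s0), (0, s1), (5, s2), (5, s1), (1, s1), (3, s1), (4, s1), (2, s1).
R accepts in {3} and S accepts in {s0, s2}; no reachable pair has both components accepting, so no string drives both machines to acceptance simultaneously and L(R) ∩ L(S) = ∅.
So no string is accepted by both, and the intersection is empty.

Yes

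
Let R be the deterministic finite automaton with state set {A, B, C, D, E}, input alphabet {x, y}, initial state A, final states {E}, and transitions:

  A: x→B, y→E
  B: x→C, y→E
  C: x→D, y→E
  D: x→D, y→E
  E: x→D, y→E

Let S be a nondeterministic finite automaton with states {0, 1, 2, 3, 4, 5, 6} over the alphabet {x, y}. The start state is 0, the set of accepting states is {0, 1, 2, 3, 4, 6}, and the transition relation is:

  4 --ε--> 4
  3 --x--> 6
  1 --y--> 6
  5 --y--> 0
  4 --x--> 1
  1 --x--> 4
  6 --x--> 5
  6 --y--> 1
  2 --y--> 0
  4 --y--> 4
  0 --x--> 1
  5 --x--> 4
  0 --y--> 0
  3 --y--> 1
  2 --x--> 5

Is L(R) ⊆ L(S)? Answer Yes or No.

Exploring the product automaton R × S from the start pair (A, 0), following both machines on each input symbol, reaches 10 state pairs: (A, 0), (B, 1), (E, 0), (C, 4), (E, 6), (D, 1), (E, 4), (D, 5), (E, 1), (D, 4).
R accepts in {E} and S accepts in {0, 1, 2, 3, 4, 6}. The reachable pairs whose R-component is accepting are (E, 0), (E, 6), (E, 4), (E, 1); in each of them the S-component is accepting too, so the product for L(R) \ L(S) (R-component accepting, S-component rejecting) has no reachable accepting pair and the difference is empty.
Hence every string in L(R) is also in L(S).

Yes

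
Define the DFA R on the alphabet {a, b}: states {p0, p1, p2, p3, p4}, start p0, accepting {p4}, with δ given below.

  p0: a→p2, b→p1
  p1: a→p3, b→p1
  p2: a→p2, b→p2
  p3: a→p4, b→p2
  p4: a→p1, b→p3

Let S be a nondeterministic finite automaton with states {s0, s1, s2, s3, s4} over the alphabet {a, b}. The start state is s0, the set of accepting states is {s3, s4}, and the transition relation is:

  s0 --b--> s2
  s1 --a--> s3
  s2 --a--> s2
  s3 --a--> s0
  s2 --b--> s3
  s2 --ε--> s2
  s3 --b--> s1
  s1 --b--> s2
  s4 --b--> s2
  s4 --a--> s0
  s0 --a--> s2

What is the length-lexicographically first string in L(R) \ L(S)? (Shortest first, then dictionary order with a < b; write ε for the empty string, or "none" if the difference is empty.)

The string baa is accepted by R but not by S.
No shorter string lies in the difference, and baa is the lexicographically first length-3 string in L(R) \ L(S).

baa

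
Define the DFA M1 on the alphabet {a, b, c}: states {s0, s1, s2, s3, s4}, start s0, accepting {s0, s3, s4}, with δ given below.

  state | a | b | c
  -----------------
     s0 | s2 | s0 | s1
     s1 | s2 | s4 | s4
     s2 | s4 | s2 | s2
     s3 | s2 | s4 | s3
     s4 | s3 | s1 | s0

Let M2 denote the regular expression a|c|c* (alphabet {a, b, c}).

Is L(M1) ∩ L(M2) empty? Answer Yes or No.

The empty string ε is accepted by both M1 and M2.
Hence L(M1) ∩ L(M2) ≠ ∅.

No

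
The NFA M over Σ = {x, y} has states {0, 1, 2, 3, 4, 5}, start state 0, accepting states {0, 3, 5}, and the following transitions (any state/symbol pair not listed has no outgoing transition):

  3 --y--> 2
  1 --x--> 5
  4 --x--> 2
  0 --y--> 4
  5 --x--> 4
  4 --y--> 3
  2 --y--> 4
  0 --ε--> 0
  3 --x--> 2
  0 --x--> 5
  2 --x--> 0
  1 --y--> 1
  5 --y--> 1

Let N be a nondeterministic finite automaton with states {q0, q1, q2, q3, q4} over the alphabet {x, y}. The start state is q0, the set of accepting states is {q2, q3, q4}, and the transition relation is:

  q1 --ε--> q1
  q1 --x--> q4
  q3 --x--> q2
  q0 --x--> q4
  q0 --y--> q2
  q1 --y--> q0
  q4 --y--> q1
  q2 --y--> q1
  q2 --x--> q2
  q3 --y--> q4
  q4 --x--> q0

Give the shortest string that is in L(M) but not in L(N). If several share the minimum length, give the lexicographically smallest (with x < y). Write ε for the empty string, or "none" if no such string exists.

The empty string ε is accepted by M but not by N.
Since ε is the unique shortest string, it is the required witness.

ε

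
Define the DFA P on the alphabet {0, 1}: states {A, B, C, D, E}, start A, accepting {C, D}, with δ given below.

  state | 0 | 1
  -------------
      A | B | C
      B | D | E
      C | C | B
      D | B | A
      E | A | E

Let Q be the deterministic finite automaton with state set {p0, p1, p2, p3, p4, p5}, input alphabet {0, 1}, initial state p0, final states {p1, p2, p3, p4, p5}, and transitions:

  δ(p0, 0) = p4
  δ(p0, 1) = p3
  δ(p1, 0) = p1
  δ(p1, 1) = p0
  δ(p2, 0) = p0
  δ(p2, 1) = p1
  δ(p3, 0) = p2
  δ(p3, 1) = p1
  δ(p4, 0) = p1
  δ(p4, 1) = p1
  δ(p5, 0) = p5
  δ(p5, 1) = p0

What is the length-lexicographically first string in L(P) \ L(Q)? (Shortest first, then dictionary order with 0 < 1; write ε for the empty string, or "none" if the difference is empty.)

The string 100 is accepted by P but not by Q.
No shorter string lies in the difference, and 100 is the lexicographically first length-3 string in L(P) \ L(Q).

100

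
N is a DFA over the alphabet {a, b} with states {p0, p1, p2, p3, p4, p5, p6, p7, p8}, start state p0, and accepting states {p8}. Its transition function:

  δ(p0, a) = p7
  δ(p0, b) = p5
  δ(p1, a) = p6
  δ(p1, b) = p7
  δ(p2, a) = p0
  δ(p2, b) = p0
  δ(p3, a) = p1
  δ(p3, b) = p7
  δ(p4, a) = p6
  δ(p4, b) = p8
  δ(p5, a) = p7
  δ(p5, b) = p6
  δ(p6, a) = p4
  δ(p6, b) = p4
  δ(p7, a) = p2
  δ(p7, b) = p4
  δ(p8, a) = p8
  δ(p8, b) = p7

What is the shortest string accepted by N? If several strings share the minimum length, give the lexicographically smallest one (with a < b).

abb

A breadth-first search from p0 reaches an accepting state first via the path p0 → p7 → p4 → p8 on input abb.
No string of length < 3 is accepted (BFS exhausts all shorter strings without reaching an accepting state), and abb is the lexicographically least accepting string of length 3.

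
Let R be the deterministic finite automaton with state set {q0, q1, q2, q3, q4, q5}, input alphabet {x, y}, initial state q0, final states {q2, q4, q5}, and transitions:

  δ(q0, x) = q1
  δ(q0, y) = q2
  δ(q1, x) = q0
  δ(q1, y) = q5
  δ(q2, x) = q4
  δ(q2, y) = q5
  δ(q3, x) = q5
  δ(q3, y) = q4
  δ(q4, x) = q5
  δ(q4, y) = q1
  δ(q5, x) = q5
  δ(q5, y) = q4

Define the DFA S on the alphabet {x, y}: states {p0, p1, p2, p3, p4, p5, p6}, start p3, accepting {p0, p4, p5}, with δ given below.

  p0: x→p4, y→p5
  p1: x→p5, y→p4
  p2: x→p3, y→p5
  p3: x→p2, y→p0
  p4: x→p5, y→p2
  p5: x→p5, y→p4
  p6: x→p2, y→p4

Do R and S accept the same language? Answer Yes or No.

Exploring the product automaton R × S from the start pair (q0, p3), following both machines on each input symbol, reaches 5 state pairs: (q0, p3), (q1, p2), (q2, p0), (q5, p5), (q4, p4).
R accepts in {q2, q4, q5} and S accepts in {p0, p4, p5}. In every reachable pair the two components are either both accepting — (q2, p0), (q5, p5), (q4, p4) — or both non-accepting, so no string is accepted by exactly one of the machines: L(R) \ L(S) and L(S) \ L(R) are both empty.
Hence every string is accepted by R iff it is accepted by S, and the two languages coincide.

Yes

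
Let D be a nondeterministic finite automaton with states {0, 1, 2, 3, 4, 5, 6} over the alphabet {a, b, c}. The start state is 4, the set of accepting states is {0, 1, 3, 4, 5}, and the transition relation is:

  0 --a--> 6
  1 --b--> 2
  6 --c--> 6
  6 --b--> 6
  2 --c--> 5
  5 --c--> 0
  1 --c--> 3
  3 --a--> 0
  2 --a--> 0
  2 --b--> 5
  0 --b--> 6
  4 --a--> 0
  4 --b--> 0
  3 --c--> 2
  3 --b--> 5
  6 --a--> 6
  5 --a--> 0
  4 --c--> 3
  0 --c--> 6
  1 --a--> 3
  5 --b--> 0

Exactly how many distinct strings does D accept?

18

The useful subgraph on states {0, 2, 3, 4, 5} is acyclic, so L(D) is finite; the longest accepting path visits 5 useful states, giving maximum string length 4.
Counting accepting paths from 4 by length: 1 of length 0, 3 of length 1, 2 of length 2, 6 of length 3, 6 of length 4. Total 18.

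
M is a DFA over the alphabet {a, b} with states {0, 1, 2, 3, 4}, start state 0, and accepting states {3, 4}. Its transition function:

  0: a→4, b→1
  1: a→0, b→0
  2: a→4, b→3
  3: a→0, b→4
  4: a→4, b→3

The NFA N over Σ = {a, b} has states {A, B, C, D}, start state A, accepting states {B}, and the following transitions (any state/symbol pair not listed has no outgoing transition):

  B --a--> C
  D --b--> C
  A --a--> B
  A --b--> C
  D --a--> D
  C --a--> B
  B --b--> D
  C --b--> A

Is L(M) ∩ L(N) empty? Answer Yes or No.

No

The string a is accepted by both M and N.
Hence L(M) ∩ L(N) ≠ ∅.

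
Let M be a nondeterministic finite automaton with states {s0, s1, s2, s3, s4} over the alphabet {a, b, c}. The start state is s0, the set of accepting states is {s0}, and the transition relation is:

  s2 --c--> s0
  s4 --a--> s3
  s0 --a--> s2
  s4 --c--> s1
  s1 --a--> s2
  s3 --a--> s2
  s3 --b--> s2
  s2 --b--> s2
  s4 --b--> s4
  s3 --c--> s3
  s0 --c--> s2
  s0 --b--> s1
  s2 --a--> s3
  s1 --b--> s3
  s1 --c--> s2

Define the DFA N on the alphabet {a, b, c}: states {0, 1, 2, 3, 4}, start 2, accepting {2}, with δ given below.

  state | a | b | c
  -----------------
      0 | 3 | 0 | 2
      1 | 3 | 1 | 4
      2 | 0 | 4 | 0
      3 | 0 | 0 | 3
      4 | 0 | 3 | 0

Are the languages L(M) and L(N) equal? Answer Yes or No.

Exploring the product automaton M × N from the start pair (s0, 2), following both machines on each input symbol, reaches 4 state pairs: (s0, 2), (s2, 0), (s1, 4), (s3, 3).
M accepts in {s0} and N accepts in {2}. In every reachable pair the two components are either both accepting — (s0, 2) — or both non-accepting, so no string is accepted by exactly one of the machines: L(M) \ L(N) and L(N) \ L(M) are both empty.
Hence every string is accepted by M iff it is accepted by N, and the two languages coincide.

Yes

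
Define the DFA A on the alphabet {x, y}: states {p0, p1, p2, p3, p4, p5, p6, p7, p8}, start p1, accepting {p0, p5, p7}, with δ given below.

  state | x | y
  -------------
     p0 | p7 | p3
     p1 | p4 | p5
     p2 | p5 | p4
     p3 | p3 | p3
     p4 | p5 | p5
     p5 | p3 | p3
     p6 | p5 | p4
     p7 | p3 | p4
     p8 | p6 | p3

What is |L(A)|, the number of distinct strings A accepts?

The useful subgraph on states {p1, p4, p5} is acyclic, so L(A) is finite; the longest accepting path visits 3 useful states, giving maximum string length 2.
Counting accepting paths from p1 by length: 1 of length 1, 2 of length 2. Total 3.

3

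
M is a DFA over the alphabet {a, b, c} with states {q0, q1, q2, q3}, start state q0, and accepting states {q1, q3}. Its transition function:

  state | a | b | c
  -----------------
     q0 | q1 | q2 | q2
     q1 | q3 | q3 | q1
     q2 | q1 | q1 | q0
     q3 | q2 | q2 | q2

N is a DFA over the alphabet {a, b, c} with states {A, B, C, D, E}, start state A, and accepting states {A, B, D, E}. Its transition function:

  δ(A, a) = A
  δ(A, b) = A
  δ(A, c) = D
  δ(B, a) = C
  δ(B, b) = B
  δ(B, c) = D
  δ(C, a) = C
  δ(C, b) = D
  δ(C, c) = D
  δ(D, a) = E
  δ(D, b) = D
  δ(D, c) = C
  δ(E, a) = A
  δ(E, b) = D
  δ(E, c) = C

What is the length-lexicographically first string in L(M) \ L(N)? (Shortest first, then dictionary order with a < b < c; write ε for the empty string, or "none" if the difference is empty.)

The string acc is accepted by M but not by N.
No shorter string lies in the difference, and acc is the lexicographically first length-3 string in L(M) \ L(N).

acc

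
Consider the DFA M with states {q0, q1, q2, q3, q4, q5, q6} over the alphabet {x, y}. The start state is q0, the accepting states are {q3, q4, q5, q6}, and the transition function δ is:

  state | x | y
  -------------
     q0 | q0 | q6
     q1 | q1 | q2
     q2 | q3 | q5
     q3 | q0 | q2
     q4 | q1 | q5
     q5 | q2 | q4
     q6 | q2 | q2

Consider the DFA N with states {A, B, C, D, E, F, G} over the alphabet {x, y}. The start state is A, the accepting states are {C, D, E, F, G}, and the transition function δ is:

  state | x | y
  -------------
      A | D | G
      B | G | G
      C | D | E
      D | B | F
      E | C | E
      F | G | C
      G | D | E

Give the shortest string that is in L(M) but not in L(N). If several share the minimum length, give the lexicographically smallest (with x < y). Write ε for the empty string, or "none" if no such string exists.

The string yxx is accepted by M but not by N.
No shorter string lies in the difference, and yxx is the lexicographically first length-3 string in L(M) \ L(N).

yxx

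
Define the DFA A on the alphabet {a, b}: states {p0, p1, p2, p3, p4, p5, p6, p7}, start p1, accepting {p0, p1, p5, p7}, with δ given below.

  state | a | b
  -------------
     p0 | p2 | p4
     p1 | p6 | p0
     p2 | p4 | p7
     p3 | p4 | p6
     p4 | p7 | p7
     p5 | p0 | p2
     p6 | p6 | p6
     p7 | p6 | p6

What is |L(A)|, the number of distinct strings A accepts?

7

The useful subgraph on states {p0, p1, p2, p4, p7} is acyclic, so L(A) is finite; the longest accepting path visits 5 useful states, giving maximum string length 4.
Counting accepting paths from p1 by length: 1 of length 0, 1 of length 1, 3 of length 3, 2 of length 4. Total 7.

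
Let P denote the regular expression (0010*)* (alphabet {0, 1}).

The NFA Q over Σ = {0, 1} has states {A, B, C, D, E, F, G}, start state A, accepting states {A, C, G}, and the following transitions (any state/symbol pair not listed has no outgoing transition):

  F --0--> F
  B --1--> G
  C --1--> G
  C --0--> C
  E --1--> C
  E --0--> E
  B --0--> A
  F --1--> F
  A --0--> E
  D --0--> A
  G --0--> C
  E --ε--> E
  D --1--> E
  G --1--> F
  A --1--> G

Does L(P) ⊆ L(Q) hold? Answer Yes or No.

Yes

Converting the expression P to a DFA (subset construction, then merging equivalent states) gives the minimal DFA with states {p0, p1, p2, p3, p4, p5, p6}, start state p0, accepting states {p0, p4, p5, p6} and transitions p0: 0→p1, 1→p2; p1: 0→p3, 1→p2; p2: 0→p2, 1→p2; p3: 0→p2, 1→p4; p4: 0→p5, 1→p2; p5: 0→p6, 1→p2; p6: 0→p6, 1→p4.
Exploring the product automaton P × Q from the start pair (p0, A), following both machines on each input symbol, reaches 11 state pairs: (p0, A), (p1, E), (p2, G), (p3, E), (p2, C), (p2, F), (p2, E), (p4, C), (p5, C), (p6, C), (p4, G).
P accepts in {p0, p4, p5, p6} and Q accepts in {A, C, G}. The reachable pairs whose P-component is accepting are (p0, A), (p4, C), (p5, C), (p6, C), (p4, G); in each of them the Q-component is accepting too, so the product for L(P) \ L(Q) (P-component accepting, Q-component rejecting) has no reachable accepting pair and the difference is empty.
Hence every string in L(P) is also in L(Q).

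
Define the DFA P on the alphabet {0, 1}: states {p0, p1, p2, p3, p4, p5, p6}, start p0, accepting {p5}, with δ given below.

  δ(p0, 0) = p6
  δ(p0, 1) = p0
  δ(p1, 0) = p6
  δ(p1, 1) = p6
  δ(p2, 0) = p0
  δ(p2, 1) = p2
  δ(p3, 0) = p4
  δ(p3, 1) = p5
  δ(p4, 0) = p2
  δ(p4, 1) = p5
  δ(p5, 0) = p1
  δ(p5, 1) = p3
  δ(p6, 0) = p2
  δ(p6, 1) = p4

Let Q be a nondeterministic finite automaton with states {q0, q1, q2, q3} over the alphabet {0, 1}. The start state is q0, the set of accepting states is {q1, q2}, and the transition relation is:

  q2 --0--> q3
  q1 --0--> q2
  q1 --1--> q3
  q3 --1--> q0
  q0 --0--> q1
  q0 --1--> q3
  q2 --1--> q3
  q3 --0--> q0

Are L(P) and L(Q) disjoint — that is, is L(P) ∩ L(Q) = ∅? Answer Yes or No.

Yes

Exploring the product automaton P × Q from the start pair (p0, q0), following both machines on each input symbol, reaches 21 state pairs: (p0, q0), (p6, q1), (p0, q3), (p2, q2), (p4, q3), (p6, q0), (p2, q3), (p2, q0), (p5, q0), (p2, q1), (p0, q1), (p1, q1), (p3, q3), (p0, q2), (p6, q2), (p6, q3), (p4, q0), (p5, q3), (p1, q0), (p3, q0), (p4, q1).
P accepts in {p5} and Q accepts in {q1, q2}; no reachable pair has both components accepting, so no string drives both machines to acceptance simultaneously and L(P) ∩ L(Q) = ∅.
So no string is accepted by both, and the intersection is empty.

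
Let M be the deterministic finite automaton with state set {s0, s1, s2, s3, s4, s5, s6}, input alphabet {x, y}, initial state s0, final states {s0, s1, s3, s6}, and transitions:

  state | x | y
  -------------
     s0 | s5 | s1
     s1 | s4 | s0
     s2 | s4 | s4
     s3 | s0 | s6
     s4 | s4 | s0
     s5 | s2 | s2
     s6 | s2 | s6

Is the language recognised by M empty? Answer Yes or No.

No

The empty string ε is accepted: the run s0 ends in the accepting state s0.
Since at least one string is accepted, L(M) is not empty.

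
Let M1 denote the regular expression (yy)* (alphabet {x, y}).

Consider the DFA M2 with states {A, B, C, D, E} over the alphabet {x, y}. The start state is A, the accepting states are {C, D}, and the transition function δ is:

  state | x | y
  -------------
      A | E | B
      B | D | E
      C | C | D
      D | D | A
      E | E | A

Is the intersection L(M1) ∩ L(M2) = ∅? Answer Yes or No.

Converting the expression M1 to a DFA (subset construction, then merging equivalent states) gives the minimal DFA with states {r0, r1, r2}, start state r0, accepting states {r0} and transitions r0: x→r1, y→r2; r1: x→r1, y→r1; r2: x→r1, y→r0.
Exploring the product automaton M1 × M2 from the start pair (r0, A), following both machines on each input symbol, reaches 10 state pairs: (r0, A), (r1, E), (r2, B), (r1, A), (r1, D), (r0, E), (r1, B), (r2, A), (r0, B), (r2, E).
M1 accepts in {r0} and M2 accepts in {C, D}; no reachable pair has both components accepting, so no string drives both machines to acceptance simultaneously and L(M1) ∩ L(M2) = ∅.
So no string is accepted by both, and the intersection is empty.

Yes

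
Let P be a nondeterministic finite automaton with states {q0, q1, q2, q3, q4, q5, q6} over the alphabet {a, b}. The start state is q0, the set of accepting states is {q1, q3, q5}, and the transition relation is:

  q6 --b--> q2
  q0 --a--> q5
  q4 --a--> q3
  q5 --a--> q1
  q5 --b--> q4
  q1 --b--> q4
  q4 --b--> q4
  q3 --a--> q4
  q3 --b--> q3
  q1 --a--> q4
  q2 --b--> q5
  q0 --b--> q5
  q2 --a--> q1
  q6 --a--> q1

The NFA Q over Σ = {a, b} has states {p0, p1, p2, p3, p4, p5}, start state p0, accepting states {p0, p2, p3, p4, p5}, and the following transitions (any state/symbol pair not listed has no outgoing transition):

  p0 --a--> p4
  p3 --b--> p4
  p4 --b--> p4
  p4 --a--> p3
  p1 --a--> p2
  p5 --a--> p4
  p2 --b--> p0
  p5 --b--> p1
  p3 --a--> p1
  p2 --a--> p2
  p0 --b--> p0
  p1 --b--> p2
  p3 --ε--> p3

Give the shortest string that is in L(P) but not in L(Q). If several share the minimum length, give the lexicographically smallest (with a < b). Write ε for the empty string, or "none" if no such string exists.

The string baaa is accepted by P but not by Q.
No shorter string lies in the difference, and baaa is the lexicographically first length-4 string in L(P) \ L(Q).

baaa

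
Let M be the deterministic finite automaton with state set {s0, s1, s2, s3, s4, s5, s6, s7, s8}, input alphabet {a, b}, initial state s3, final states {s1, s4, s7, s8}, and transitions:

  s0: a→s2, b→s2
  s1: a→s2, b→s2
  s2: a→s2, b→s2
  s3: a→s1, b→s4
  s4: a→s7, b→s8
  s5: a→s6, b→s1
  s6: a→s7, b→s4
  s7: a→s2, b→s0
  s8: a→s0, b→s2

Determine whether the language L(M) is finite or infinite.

finite

The useful states (reachable from s3 and able to reach an accepting state) are {s1, s3, s4, s7, s8}.
Restricted to these states the transition graph has no cycle, so every accepting path has bounded length and L is finite.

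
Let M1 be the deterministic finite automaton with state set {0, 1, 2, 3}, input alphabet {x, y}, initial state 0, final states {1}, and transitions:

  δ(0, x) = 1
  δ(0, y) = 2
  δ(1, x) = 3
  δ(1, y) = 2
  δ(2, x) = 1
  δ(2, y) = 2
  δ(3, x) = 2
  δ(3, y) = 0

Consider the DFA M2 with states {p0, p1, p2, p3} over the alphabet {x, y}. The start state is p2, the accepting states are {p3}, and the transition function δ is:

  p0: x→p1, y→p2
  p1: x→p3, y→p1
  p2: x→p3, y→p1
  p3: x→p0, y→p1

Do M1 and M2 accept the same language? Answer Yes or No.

Exploring the product automaton M1 × M2 from the start pair (0, p2), following both machines on each input symbol, reaches 4 state pairs: (0, p2), (1, p3), (2, p1), (3, p0).
M1 accepts in {1} and M2 accepts in {p3}. In every reachable pair the two components are either both accepting — (1, p3) — or both non-accepting, so no string is accepted by exactly one of the machines: L(M1) \ L(M2) and L(M2) \ L(M1) are both empty.
Hence every string is accepted by M1 iff it is accepted by M2, and the two languages coincide.

Yes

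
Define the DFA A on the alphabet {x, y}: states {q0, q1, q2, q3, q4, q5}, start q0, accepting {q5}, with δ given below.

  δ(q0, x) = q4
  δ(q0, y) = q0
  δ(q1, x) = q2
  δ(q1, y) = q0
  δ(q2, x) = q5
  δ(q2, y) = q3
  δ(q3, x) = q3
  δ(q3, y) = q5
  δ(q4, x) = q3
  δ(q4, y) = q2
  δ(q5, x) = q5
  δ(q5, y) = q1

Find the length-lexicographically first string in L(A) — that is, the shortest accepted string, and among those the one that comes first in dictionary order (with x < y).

xxy

A breadth-first search from q0 reaches an accepting state first via the path q0 → q4 → q3 → q5 on input xxy.
No string of length < 3 is accepted (BFS exhausts all shorter strings without reaching an accepting state), and xxy is the lexicographically least accepting string of length 3.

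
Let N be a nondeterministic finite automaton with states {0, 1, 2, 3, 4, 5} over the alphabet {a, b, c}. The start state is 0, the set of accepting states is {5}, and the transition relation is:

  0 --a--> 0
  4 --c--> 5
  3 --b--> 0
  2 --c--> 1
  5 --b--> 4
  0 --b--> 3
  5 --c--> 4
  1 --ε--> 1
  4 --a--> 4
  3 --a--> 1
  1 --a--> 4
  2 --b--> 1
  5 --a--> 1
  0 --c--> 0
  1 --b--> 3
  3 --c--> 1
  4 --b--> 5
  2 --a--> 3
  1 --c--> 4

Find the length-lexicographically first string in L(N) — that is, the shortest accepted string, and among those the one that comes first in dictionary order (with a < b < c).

baab

A breadth-first search from 0 reaches an accepting state first via the path 0 → 3 → 1 → 4 → 5 on input baab.
No string of length < 4 is accepted (BFS exhausts all shorter strings without reaching an accepting state), and baab is the lexicographically least accepting string of length 4.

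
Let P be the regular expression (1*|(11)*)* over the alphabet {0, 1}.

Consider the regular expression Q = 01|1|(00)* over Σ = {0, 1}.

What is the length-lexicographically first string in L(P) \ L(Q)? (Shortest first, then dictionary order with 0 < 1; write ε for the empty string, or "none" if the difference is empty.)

11

The string 11 is accepted by P but not by Q.
No shorter string lies in the difference, and 11 is the lexicographically first length-2 string in L(P) \ L(Q).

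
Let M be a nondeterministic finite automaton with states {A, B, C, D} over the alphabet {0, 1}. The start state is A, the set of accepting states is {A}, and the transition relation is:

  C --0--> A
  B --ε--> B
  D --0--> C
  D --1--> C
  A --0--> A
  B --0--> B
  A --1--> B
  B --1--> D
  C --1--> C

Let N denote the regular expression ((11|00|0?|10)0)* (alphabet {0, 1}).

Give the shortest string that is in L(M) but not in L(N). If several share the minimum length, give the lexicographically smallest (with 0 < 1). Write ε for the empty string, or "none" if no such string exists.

1110

The string 1110 is accepted by M but not by N.
No shorter string lies in the difference, and 1110 is the lexicographically first length-4 string in L(M) \ L(N).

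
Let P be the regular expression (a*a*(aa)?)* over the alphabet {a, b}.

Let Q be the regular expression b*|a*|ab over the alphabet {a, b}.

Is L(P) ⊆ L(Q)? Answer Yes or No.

Yes

Converting the expression P to a DFA (subset construction, then merging equivalent states) gives the minimal DFA with states {p0, p1}, start state p0, accepting states {p0} and transitions p0: a→p0, b→p1; p1: a→p1, b→p1.
Converting the expression Q to a DFA (subset construction, then merging equivalent states) gives the minimal DFA with states {q0, q1, q2, q3, q4, q5}, start state q0, accepting states {q0, q1, q2, q3, q4} and transitions q0: a→q1, b→q2; q1: a→q3, b→q4; q2: a→q5, b→q2; q3: a→q3, b→q5; q4: a→q5, b→q5; q5: a→q5, b→q5.
Exploring the product automaton P × Q from the start pair (p0, q0), following both machines on each input symbol, reaches 6 state pairs: (p0, q0), (p0, q1), (p1, q2), (p0, q3), (p1, q4), (p1, q5).
P accepts in {p0} and Q accepts in {q0, q1, q2, q3, q4}. The reachable pairs whose P-component is accepting are (p0, q0), (p0, q1), (p0, q3); in each of them the Q-component is accepting too, so the product for L(P) \ L(Q) (P-component accepting, Q-component rejecting) has no reachable accepting pair and the difference is empty.
Hence every string in L(P) is also in L(Q).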